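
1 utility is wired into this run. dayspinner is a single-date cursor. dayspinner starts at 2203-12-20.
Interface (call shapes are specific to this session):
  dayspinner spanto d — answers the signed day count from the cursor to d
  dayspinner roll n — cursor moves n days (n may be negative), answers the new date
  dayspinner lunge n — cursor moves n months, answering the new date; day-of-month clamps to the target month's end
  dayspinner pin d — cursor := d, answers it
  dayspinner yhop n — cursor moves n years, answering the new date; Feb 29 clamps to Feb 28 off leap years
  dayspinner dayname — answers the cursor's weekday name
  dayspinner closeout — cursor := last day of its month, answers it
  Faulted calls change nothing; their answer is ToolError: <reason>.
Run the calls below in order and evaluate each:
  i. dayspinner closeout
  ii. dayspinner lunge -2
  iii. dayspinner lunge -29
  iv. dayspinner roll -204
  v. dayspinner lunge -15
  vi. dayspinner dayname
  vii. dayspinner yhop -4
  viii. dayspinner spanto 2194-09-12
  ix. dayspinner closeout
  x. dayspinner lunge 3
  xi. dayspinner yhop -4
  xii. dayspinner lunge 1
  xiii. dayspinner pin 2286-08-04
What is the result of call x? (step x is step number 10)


~$ dayspinner closeout
= 2203-12-31
~$ dayspinner lunge n=-2
= 2203-10-31
~$ dayspinner lunge n=-29
= 2201-05-31
~$ dayspinner roll n=-204
= 2200-11-08
~$ dayspinner lunge n=-15
= 2199-08-08
~$ dayspinner dayname
= Thursday
~$ dayspinner yhop n=-4
= 2195-08-08
~$ dayspinner spanto d=2194-09-12
= -330
~$ dayspinner closeout
= 2195-08-31
~$ dayspinner lunge n=3
= 2195-11-30
~$ dayspinner yhop n=-4
= 2191-11-30
~$ dayspinner lunge n=1
= 2191-12-30
~$ dayspinner pin d=2286-08-04
= 2286-08-04

Answer: 2195-11-30


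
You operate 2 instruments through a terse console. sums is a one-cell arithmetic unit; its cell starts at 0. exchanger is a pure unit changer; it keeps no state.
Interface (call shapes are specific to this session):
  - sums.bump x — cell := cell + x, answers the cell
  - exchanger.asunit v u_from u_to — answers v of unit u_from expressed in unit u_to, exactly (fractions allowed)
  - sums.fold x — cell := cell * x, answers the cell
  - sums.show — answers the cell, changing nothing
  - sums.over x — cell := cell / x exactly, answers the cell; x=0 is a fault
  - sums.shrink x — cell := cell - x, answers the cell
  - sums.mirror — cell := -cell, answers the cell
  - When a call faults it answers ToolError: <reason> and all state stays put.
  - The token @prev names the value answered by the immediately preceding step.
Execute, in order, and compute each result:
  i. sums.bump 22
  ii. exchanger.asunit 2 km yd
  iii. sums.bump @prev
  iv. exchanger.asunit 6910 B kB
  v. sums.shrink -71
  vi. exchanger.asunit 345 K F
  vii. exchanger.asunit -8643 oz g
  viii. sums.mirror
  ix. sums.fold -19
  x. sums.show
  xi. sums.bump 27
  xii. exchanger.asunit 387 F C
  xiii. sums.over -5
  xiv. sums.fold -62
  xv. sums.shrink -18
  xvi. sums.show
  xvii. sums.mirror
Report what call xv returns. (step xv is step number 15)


Invoking sums.bump passing x=22, which returns 22.
Using exchanger.asunit passing v=2, u_from=km, u_to=yd, — result: 2500000/1143.
Next I call sums.bump passing x=@prev, and get 2525146/1143.
I run exchanger.asunit passing v=6910, u_from=B, u_to=kB: 691/100.
I invoke sums.shrink passing x=-71, which returns 2606299/1143.
Next I call exchanger.asunit passing v=345, u_from=K, u_to=F, → 16133/100.
Calling exchanger.asunit passing v=-8643, u_from=oz, u_to=g, and observe -392039885391/1600000.
Then sums.mirror(), and see -2606299/1143.
Next I call sums.fold passing x=-19, and get 49519681/1143.
Using sums.show, which returns 49519681/1143.
Invoking sums.bump passing x=27: 49550542/1143.
I call exchanger.asunit passing v=387, u_from=F, u_to=C, and observe 1775/9.
Calling sums.over passing x=-5, which returns -49550542/5715.
Using sums.fold passing x=-62, — result: 3072133604/5715.
Invoking sums.shrink passing x=-18, → 3072236474/5715.
I call sums.show, giving 3072236474/5715.
Calling sums.mirror, yielding -3072236474/5715.

Answer: 3072236474/5715


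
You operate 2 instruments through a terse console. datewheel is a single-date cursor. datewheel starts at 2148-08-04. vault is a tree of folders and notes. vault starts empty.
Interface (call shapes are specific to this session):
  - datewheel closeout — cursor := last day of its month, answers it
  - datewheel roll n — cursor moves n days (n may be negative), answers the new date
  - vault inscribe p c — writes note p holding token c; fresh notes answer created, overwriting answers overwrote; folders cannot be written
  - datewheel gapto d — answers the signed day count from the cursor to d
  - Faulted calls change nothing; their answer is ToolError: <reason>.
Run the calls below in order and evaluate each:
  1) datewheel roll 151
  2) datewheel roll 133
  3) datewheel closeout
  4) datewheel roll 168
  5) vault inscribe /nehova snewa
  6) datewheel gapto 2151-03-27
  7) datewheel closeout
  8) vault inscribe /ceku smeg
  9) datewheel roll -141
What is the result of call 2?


Answer: 2149-05-15

Derivation:
[in] datewheel roll 151
[out] 2149-01-02
[in] datewheel roll 133
[out] 2149-05-15
[in] datewheel closeout
[out] 2149-05-31
[in] datewheel roll 168
[out] 2149-11-15
[in] vault inscribe /nehova snewa
[out] created
[in] datewheel gapto 2151-03-27
[out] 497
[in] datewheel closeout
[out] 2149-11-30
[in] vault inscribe /ceku smeg
[out] created
[in] datewheel roll -141
[out] 2149-07-12


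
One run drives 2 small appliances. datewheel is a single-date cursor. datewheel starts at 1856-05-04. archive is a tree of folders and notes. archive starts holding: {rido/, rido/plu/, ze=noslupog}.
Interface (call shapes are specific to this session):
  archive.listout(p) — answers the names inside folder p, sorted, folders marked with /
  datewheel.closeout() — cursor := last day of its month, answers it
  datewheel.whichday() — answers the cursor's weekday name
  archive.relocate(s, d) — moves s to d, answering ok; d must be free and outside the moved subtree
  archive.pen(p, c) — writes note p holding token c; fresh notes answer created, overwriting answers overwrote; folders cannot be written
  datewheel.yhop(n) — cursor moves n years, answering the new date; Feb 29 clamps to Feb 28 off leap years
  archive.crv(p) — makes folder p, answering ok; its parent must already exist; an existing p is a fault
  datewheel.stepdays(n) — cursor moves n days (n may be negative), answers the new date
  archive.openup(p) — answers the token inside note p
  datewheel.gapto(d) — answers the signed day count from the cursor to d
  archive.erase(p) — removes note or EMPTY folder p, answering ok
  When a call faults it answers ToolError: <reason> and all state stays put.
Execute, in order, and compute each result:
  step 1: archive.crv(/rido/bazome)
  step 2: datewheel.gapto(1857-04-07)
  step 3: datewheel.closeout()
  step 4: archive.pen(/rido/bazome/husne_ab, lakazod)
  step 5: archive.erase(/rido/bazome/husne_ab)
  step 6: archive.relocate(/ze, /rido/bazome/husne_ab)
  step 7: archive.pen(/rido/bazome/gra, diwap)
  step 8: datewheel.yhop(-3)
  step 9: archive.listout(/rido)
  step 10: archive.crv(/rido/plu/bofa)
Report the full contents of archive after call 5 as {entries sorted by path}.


Next I call crv(p='/rido/bazome'), which returns ok.
Calling gapto(d='1857-04-07'), which returns 338.
I try closeout, and observe 1856-05-31.
I run pen(p='/rido/bazome/husne_ab', c='lakazod'), giving created.
Calling erase(p='/rido/bazome/husne_ab'), and get ok.
Using relocate(s='/ze', d='/rido/bazome/husne_ab'), — result: ok.
I run pen(p='/rido/bazome/gra', c='diwap'), and observe created.
Calling yhop(n='-3'), — result: 1853-05-31.
Using listout(p='/rido'), giving [bazome/, plu/].
I invoke crv(p='/rido/plu/bofa'), and see ok.

Answer: {rido/, rido/bazome/, rido/plu/, ze=noslupog}


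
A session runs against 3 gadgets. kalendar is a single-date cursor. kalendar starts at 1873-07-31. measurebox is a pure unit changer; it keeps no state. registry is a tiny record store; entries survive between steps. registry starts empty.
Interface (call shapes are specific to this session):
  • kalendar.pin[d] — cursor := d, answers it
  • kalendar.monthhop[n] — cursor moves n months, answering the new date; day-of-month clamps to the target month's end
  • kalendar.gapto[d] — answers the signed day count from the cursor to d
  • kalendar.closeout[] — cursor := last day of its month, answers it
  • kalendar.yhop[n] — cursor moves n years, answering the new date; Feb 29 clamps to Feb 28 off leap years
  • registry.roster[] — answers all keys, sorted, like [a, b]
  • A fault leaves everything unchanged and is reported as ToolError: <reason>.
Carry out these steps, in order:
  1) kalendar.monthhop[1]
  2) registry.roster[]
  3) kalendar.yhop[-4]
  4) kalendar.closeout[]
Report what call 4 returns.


Answer: 1869-08-31

Derivation:
Using kalendar.monthhop with n→1, and see 1873-08-31.
I use registry.roster(): [].
I try kalendar.yhop with n→-4, → 1869-08-31.
Now I run kalendar.closeout(), yielding 1869-08-31.


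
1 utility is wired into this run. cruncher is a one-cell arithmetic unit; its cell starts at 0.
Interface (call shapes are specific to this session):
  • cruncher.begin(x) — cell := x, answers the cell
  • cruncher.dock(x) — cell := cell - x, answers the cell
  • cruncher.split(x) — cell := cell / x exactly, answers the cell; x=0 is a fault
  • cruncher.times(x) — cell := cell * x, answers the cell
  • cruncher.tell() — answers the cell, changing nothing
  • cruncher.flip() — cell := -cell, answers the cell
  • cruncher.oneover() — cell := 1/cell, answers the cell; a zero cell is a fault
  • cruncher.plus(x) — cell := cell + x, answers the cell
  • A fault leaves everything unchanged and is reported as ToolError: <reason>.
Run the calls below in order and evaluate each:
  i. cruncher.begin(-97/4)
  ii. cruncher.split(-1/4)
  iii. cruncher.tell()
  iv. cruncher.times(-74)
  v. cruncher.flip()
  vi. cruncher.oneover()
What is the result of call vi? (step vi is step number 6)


! 1. cruncher.begin(-97/4) ~> -97/4
! 2. cruncher.split(-1/4) ~> 97
! 3. cruncher.tell() ~> 97
! 4. cruncher.times(-74) ~> -7178
! 5. cruncher.flip() ~> 7178
! 6. cruncher.oneover() ~> 1/7178

Answer: 1/7178


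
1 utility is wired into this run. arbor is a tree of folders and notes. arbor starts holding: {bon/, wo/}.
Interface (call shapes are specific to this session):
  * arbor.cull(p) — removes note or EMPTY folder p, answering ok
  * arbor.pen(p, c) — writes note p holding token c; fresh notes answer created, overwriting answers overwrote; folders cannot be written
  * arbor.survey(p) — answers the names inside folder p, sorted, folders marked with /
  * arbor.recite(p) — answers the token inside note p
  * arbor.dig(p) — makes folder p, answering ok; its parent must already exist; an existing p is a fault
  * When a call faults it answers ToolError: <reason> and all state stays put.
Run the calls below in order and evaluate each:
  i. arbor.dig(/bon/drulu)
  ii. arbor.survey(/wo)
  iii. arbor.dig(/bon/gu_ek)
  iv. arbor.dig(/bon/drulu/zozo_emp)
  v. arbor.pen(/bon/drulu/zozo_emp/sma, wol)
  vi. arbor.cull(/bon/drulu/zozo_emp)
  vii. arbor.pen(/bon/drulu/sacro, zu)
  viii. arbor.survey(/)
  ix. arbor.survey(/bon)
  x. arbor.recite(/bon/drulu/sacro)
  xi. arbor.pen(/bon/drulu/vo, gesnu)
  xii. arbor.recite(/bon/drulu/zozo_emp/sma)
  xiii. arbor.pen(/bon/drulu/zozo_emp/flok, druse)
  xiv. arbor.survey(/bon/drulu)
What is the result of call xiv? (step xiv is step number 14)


Answer: [sacro, vo, zozo_emp/]

Derivation:
I use arbor.dig(p='/bon/drulu'), which returns ok.
I invoke arbor.survey(p='/wo'), which returns [].
Invoking arbor.dig(p='/bon/gu_ek'), giving ok.
Then arbor.dig(p='/bon/drulu/zozo_emp'), and observe ok.
Now I run arbor.pen(p='/bon/drulu/zozo_emp/sma', c='wol'): created.
Calling arbor.cull(p='/bon/drulu/zozo_emp'), and get ToolError: not empty.
I try arbor.pen(p='/bon/drulu/sacro', c='zu'), and get created.
Next I call arbor.survey(p='/'): [bon/, wo/].
I run arbor.survey(p='/bon'), which returns [drulu/, gu_ek/].
Invoking arbor.recite(p='/bon/drulu/sacro'), — result: zu.
Calling arbor.pen(p='/bon/drulu/vo', c='gesnu'), and get created.
I use arbor.recite(p='/bon/drulu/zozo_emp/sma'): wol.
I invoke arbor.pen(p='/bon/drulu/zozo_emp/flok', c='druse'), yielding created.
Invoking arbor.survey(p='/bon/drulu'), giving [sacro, vo, zozo_emp/].


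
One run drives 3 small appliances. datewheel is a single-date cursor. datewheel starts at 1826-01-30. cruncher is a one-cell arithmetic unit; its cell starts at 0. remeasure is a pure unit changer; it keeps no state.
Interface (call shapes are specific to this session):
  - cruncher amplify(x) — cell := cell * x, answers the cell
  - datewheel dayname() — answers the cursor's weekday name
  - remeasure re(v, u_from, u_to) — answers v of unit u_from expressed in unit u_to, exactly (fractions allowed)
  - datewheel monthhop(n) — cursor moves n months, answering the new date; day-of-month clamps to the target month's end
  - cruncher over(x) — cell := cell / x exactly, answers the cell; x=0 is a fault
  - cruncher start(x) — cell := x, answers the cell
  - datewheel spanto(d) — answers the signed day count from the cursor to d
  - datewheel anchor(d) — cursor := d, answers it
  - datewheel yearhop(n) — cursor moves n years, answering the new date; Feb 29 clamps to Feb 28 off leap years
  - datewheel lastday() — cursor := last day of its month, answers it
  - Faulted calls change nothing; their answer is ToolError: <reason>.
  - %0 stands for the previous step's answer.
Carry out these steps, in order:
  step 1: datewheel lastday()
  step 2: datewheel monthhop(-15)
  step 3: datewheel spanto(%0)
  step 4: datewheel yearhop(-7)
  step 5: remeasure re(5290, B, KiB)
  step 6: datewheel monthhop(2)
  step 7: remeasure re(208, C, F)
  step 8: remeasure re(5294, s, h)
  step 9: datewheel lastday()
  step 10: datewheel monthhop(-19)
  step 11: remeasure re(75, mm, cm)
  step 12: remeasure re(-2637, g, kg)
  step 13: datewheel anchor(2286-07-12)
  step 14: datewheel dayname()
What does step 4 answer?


Calling datewheel lastday, yielding 1826-01-31.
Next I call datewheel monthhop passing n→-15: 1824-10-31.
Using datewheel spanto passing d→%0, giving 0.
I use datewheel yearhop passing n→-7, → 1817-10-31.
Using remeasure re passing v→5290, u_from→B, u_to→KiB, giving 2645/512.
Now I run datewheel monthhop passing n→2, and observe 1817-12-31.
I invoke remeasure re passing v→208, u_from→C, u_to→F, and observe 2032/5.
I run remeasure re passing v→5294, u_from→s, u_to→h, which returns 2647/1800.
Then datewheel lastday(), and see 1817-12-31.
Then datewheel monthhop passing n→-19, — result: 1816-05-31.
Now I run remeasure re passing v→75, u_from→mm, u_to→cm, and observe 15/2.
I invoke remeasure re passing v→-2637, u_from→g, u_to→kg, → -2637/1000.
Calling datewheel anchor passing d→2286-07-12, and observe 2286-07-12.
Then datewheel dayname(), and observe Monday.

Answer: 1817-10-31


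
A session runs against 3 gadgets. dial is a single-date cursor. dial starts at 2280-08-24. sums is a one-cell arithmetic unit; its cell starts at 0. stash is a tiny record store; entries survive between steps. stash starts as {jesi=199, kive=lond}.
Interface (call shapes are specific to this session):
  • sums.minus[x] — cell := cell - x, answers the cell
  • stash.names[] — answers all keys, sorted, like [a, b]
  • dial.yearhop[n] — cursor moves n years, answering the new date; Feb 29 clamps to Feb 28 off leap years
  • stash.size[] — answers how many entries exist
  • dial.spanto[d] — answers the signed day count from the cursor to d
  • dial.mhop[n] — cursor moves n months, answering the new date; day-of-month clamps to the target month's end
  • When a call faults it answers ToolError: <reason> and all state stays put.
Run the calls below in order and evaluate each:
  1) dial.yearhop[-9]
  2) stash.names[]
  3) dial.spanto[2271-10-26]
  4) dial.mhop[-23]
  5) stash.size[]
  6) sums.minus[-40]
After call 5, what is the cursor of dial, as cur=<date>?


Answer: cur=2269-09-24

Derivation:
Do: dial.yearhop[n→-9]
See: 2271-08-24
Do: stash.names[]
See: [jesi, kive]
Do: dial.spanto[d→2271-10-26]
See: 63
Do: dial.mhop[n→-23]
See: 2269-09-24
Do: stash.size[]
See: 2
Do: sums.minus[x→-40]
See: 40


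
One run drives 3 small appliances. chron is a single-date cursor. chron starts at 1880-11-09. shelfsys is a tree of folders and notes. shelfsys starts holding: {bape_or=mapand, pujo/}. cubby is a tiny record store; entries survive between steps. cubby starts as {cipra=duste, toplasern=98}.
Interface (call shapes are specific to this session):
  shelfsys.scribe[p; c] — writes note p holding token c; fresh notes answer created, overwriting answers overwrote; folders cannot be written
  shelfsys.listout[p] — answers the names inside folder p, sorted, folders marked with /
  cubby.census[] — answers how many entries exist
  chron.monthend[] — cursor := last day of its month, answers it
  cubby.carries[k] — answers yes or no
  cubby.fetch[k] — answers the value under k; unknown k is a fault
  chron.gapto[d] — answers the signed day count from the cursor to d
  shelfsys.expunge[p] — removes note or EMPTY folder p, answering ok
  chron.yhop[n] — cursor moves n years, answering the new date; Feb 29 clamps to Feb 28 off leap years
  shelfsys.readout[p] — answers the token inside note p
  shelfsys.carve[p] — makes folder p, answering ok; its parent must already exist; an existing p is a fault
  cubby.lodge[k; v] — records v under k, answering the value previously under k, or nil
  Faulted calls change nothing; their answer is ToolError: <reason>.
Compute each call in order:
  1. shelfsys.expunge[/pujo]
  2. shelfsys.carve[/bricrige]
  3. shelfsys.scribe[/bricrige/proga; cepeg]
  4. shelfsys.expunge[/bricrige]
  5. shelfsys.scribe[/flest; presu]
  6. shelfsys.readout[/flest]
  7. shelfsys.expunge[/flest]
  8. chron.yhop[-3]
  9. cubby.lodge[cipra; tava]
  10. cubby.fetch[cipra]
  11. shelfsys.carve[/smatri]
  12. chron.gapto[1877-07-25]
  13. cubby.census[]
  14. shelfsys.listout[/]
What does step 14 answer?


Answer: [bape_or, bricrige/, smatri/]

Derivation:
-- 1. expunge(p: /pujo) ~> ok
-- 2. carve(p: /bricrige) ~> ok
-- 3. scribe(p: /bricrige/proga, c: cepeg) ~> created
-- 4. expunge(p: /bricrige) ~> ToolError: not empty
-- 5. scribe(p: /flest, c: presu) ~> created
-- 6. readout(p: /flest) ~> presu
-- 7. expunge(p: /flest) ~> ok
-- 8. yhop(n: -3) ~> 1877-11-09
-- 9. lodge(k: cipra, v: tava) ~> duste
-- 10. fetch(k: cipra) ~> tava
-- 11. carve(p: /smatri) ~> ok
-- 12. gapto(d: 1877-07-25) ~> -107
-- 13. census() ~> 2
-- 14. listout(p: /) ~> [bape_or, bricrige/, smatri/]


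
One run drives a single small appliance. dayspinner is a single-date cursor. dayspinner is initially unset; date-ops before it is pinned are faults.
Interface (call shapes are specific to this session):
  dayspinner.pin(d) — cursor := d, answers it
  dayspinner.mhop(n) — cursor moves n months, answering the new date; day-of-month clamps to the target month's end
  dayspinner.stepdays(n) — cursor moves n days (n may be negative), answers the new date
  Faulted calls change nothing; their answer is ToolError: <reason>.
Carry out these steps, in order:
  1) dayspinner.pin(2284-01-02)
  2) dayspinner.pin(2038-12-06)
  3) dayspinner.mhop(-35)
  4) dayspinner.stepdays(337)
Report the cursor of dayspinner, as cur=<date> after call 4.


Answer: cur=2036-12-08

Derivation:
Do: dayspinner.pin[d→2284-01-02]
See: 2284-01-02
Do: dayspinner.pin[d→2038-12-06]
See: 2038-12-06
Do: dayspinner.mhop[n→-35]
See: 2036-01-06
Do: dayspinner.stepdays[n→337]
See: 2036-12-08


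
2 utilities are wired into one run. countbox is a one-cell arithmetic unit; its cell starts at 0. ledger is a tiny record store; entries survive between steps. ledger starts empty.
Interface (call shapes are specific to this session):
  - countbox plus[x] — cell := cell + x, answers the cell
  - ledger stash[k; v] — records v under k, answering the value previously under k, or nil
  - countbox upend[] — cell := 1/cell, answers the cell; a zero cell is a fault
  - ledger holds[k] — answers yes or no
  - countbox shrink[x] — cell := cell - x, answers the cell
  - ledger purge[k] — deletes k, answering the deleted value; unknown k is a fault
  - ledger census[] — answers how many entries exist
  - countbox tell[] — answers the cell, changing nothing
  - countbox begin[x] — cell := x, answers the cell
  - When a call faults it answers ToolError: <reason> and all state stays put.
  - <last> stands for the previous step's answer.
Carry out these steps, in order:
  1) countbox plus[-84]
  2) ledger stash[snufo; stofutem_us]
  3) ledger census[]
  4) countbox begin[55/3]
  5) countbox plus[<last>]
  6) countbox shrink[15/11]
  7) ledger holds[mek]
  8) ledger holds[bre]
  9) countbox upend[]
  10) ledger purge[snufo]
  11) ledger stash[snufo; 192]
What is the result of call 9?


CALL countbox plus[-84]
RET  -84
CALL ledger stash[snufo; stofutem_us]
RET  nil
CALL ledger census[]
RET  1
CALL countbox begin[55/3]
RET  55/3
CALL countbox plus[<last>]
RET  110/3
CALL countbox shrink[15/11]
RET  1165/33
CALL ledger holds[mek]
RET  no
CALL ledger holds[bre]
RET  no
CALL countbox upend[]
RET  33/1165
CALL ledger purge[snufo]
RET  stofutem_us
CALL ledger stash[snufo; 192]
RET  nil

Answer: 33/1165


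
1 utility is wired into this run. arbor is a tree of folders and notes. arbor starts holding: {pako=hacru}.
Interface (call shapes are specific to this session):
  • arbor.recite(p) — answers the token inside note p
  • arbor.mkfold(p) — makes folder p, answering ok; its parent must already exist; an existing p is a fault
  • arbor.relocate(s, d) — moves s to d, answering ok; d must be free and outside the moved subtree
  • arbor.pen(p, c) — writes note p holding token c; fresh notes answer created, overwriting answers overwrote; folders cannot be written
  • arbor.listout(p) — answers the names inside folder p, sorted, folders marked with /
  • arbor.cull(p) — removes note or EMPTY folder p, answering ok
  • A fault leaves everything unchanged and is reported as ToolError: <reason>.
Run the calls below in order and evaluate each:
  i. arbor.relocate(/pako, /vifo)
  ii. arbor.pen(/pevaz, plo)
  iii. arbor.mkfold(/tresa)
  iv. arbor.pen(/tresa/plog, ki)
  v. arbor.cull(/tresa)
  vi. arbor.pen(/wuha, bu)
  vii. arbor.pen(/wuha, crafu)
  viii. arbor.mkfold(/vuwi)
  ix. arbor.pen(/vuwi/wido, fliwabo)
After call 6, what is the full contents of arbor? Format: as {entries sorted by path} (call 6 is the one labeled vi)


I run arbor.relocate(s→/pako, d→/vifo): ok.
Next I call arbor.pen(p→/pevaz, c→plo), giving created.
Now I run arbor.mkfold(p→/tresa), which returns ok.
Next I call arbor.pen(p→/tresa/plog, c→ki), giving created.
Invoking arbor.cull(p→/tresa), → ToolError: not empty.
Using arbor.pen(p→/wuha, c→bu), — result: created.
Calling arbor.pen(p→/wuha, c→crafu), and see overwrote.
I call arbor.mkfold(p→/vuwi), → ok.
I call arbor.pen(p→/vuwi/wido, c→fliwabo), which returns created.

Answer: {pevaz=plo, tresa/, tresa/plog=ki, vifo=hacru, wuha=bu}


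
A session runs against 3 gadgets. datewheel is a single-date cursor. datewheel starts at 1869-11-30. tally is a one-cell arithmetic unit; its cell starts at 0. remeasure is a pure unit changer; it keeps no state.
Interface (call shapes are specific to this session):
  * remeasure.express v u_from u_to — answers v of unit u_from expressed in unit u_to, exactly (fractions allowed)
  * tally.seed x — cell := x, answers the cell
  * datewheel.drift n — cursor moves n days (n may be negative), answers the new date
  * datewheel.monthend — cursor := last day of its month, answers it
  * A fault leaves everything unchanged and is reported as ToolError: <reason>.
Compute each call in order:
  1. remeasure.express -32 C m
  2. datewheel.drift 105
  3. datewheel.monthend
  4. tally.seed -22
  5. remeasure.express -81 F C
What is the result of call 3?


// 1. remeasure.express(v='-32', u_from='C', u_to='m') => ToolError: incompatible units
// 2. datewheel.drift(n='105') => 1870-03-15
// 3. datewheel.monthend() => 1870-03-31
// 4. tally.seed(x='-22') => -22
// 5. remeasure.express(v='-81', u_from='F', u_to='C') => -565/9

Answer: 1870-03-31


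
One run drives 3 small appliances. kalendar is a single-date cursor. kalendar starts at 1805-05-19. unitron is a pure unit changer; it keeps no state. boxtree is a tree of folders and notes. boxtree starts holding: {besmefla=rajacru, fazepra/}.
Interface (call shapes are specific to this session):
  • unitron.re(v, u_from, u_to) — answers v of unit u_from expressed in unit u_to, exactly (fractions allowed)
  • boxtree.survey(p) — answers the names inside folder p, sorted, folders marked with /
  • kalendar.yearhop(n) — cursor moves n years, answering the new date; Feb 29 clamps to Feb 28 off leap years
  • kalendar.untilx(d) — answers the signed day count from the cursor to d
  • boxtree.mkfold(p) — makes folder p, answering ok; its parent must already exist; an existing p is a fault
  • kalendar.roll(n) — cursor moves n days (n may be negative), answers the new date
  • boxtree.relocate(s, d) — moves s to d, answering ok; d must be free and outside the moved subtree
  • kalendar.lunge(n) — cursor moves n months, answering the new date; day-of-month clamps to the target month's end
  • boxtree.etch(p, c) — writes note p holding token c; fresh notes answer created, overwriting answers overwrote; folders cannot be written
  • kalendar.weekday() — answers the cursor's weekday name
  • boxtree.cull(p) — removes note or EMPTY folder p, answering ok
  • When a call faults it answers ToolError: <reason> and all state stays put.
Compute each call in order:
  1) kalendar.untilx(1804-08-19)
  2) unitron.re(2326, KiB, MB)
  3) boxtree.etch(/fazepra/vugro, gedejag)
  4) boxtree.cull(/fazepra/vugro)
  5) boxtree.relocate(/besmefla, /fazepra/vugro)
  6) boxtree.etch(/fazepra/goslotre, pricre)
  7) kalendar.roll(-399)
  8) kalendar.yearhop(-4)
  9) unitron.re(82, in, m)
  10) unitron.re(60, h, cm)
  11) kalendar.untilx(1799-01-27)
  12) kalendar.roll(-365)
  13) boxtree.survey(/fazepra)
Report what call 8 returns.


Answer: 1800-04-15

Derivation:
[in] kalendar.untilx d: 1804-08-19
  -273
[in] unitron.re v: 2326 u_from: KiB u_to: MB
  37216/15625
[in] boxtree.etch p: /fazepra/vugro c: gedejag
  created
[in] boxtree.cull p: /fazepra/vugro
  ok
[in] boxtree.relocate s: /besmefla d: /fazepra/vugro
  ok
[in] boxtree.etch p: /fazepra/goslotre c: pricre
  created
[in] kalendar.roll n: -399
  1804-04-15
[in] kalendar.yearhop n: -4
  1800-04-15
[in] unitron.re v: 82 u_from: in u_to: m
  5207/2500
[in] unitron.re v: 60 u_from: h u_to: cm
  ToolError: incompatible units
[in] kalendar.untilx d: 1799-01-27
  -443
[in] kalendar.roll n: -365
  1799-04-15
[in] boxtree.survey p: /fazepra
  [goslotre, vugro]


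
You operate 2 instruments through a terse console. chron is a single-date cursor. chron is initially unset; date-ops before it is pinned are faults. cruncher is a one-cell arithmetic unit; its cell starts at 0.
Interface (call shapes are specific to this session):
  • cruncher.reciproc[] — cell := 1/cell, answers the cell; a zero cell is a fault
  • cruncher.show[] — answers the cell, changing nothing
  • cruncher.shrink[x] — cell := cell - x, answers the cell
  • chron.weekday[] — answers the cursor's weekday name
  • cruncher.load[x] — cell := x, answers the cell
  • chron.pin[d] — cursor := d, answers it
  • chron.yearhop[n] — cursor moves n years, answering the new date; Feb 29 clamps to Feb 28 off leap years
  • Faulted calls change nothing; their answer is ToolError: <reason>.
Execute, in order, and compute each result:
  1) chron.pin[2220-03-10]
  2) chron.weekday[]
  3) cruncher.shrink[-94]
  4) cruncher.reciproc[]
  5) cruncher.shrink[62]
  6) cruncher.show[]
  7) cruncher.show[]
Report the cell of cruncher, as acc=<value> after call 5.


% 1. chron.pin(d→2220-03-10) : 2220-03-10
% 2. chron.weekday() : Friday
% 3. cruncher.shrink(x→-94) : 94
% 4. cruncher.reciproc() : 1/94
% 5. cruncher.shrink(x→62) : -5827/94
% 6. cruncher.show() : -5827/94
% 7. cruncher.show() : -5827/94

Answer: acc=-5827/94


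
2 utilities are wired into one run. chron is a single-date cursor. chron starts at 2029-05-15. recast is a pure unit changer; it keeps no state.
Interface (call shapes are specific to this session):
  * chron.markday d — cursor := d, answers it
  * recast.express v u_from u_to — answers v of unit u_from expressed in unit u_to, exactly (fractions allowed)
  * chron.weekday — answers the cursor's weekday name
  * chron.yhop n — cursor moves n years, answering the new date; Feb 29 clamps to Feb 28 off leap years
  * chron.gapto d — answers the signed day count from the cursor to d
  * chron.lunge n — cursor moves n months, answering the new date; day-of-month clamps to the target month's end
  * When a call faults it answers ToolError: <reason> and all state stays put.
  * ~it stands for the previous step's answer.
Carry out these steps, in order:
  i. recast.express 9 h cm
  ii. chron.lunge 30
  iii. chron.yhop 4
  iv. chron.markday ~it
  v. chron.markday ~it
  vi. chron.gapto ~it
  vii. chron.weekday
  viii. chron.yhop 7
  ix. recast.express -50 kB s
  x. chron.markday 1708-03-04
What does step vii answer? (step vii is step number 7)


Answer: Thursday

Derivation:
! express(v='9', u_from='h', u_to='cm') -> ToolError: incompatible units
! lunge(n='30') -> 2031-11-15
! yhop(n='4') -> 2035-11-15
! markday(d='~it') -> 2035-11-15
! markday(d='~it') -> 2035-11-15
! gapto(d='~it') -> 0
! weekday() -> Thursday
! yhop(n='7') -> 2042-11-15
! express(v='-50', u_from='kB', u_to='s') -> ToolError: incompatible units
! markday(d='1708-03-04') -> 1708-03-04


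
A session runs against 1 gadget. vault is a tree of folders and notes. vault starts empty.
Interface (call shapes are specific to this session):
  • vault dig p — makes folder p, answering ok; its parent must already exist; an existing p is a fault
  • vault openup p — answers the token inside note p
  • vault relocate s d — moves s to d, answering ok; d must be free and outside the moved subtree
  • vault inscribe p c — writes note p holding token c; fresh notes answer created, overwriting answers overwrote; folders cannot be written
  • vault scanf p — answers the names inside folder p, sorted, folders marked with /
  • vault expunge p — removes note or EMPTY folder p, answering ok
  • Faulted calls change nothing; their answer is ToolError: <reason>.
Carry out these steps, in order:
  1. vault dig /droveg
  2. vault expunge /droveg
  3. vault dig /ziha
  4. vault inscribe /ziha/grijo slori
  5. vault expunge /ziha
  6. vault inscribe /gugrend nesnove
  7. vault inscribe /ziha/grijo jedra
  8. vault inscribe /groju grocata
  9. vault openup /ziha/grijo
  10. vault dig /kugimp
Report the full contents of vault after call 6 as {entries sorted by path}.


I invoke vault dig with p→/droveg, yielding ok.
Next I call vault expunge with p→/droveg, and observe ok.
Then vault dig with p→/ziha, giving ok.
Next I call vault inscribe with p→/ziha/grijo, c→slori, and get created.
I use vault expunge with p→/ziha, and see ToolError: not empty.
I run vault inscribe with p→/gugrend, c→nesnove, giving created.
Now I run vault inscribe with p→/ziha/grijo, c→jedra, and get overwrote.
I call vault inscribe with p→/groju, c→grocata: created.
I invoke vault openup with p→/ziha/grijo, yielding jedra.
Calling vault dig with p→/kugimp, yielding ok.

Answer: {gugrend=nesnove, ziha/, ziha/grijo=slori}


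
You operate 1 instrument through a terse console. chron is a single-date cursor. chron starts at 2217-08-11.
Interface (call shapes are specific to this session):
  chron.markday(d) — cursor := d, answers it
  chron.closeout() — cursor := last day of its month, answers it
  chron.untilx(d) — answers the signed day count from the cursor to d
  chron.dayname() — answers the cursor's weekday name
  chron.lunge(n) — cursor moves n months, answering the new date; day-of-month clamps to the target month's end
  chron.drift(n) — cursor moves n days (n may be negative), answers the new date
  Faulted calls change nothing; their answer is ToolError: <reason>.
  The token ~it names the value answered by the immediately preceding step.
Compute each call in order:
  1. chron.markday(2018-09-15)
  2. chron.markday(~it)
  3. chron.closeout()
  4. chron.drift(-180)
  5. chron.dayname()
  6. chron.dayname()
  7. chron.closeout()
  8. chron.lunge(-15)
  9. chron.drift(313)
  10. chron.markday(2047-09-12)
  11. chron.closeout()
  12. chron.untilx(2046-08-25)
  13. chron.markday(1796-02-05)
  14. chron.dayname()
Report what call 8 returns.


Answer: 2017-01-30

Derivation:
$ markday 2018-09-15
:: 2018-09-15
$ markday ~it
:: 2018-09-15
$ closeout
:: 2018-09-30
$ drift -180
:: 2018-04-03
$ dayname
:: Tuesday
$ dayname
:: Tuesday
$ closeout
:: 2018-04-30
$ lunge -15
:: 2017-01-30
$ drift 313
:: 2017-12-09
$ markday 2047-09-12
:: 2047-09-12
$ closeout
:: 2047-09-30
$ untilx 2046-08-25
:: -401
$ markday 1796-02-05
:: 1796-02-05
$ dayname
:: Friday


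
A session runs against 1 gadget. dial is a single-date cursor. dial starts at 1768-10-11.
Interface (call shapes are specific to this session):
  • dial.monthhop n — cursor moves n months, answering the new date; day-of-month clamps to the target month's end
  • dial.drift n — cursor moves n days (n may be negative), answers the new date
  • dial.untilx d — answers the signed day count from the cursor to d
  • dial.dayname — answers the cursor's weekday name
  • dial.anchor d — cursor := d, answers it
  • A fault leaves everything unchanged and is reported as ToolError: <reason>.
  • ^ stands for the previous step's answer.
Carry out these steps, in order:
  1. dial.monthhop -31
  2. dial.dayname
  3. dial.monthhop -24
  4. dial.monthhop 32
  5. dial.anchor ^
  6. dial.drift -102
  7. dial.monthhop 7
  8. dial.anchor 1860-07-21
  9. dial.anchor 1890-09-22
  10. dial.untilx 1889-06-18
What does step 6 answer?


==> dial.monthhop(n=-31)
<== 1766-03-11
==> dial.dayname()
<== Tuesday
==> dial.monthhop(n=-24)
<== 1764-03-11
==> dial.monthhop(n=32)
<== 1766-11-11
==> dial.anchor(d=^)
<== 1766-11-11
==> dial.drift(n=-102)
<== 1766-08-01
==> dial.monthhop(n=7)
<== 1767-03-01
==> dial.anchor(d=1860-07-21)
<== 1860-07-21
==> dial.anchor(d=1890-09-22)
<== 1890-09-22
==> dial.untilx(d=1889-06-18)
<== -461

Answer: 1766-08-01


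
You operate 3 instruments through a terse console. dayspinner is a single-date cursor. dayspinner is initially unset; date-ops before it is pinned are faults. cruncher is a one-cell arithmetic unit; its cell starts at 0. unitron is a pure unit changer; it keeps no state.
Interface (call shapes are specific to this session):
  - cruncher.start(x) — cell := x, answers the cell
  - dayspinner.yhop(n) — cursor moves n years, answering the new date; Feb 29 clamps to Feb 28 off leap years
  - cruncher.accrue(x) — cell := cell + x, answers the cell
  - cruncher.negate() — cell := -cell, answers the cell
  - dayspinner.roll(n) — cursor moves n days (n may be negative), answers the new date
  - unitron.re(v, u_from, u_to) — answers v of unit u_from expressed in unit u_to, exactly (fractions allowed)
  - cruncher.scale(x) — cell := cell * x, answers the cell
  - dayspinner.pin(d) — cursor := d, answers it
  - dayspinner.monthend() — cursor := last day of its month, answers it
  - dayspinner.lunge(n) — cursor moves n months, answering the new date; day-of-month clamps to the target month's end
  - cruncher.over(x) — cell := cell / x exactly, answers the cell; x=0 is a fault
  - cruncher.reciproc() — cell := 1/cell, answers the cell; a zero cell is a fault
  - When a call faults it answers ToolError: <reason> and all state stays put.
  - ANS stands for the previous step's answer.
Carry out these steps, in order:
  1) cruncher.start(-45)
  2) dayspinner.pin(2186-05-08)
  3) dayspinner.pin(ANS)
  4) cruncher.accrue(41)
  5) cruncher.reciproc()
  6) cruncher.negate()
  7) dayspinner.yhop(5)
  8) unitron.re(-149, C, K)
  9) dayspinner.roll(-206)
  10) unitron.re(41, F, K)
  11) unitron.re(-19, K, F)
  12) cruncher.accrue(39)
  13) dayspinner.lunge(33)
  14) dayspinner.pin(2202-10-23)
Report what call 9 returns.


[in] start x: -45
:: -45
[in] pin d: 2186-05-08
:: 2186-05-08
[in] pin d: ANS
:: 2186-05-08
[in] accrue x: 41
:: -4
[in] reciproc
:: -1/4
[in] negate
:: 1/4
[in] yhop n: 5
:: 2191-05-08
[in] re v: -149 u_from: C u_to: K
:: 2483/20
[in] roll n: -206
:: 2190-10-14
[in] re v: 41 u_from: F u_to: K
:: 5563/20
[in] re v: -19 u_from: K u_to: F
:: -49387/100
[in] accrue x: 39
:: 157/4
[in] lunge n: 33
:: 2193-07-14
[in] pin d: 2202-10-23
:: 2202-10-23

Answer: 2190-10-14


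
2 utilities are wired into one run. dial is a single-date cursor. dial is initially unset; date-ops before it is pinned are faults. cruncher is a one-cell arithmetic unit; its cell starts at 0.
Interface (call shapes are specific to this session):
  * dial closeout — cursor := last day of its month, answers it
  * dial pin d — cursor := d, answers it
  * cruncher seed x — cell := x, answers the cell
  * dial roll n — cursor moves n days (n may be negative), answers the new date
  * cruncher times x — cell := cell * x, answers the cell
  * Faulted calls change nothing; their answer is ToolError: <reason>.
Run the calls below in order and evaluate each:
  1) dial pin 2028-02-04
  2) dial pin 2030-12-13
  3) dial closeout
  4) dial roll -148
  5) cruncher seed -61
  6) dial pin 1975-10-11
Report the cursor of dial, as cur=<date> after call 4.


Then dial pin using 2028-02-04, giving 2028-02-04.
I try dial pin using 2030-12-13, which returns 2030-12-13.
I invoke dial closeout(), — result: 2030-12-31.
Then dial roll using -148, which returns 2030-08-05.
I call cruncher seed using -61: -61.
I call dial pin using 1975-10-11, and get 1975-10-11.

Answer: cur=2030-08-05


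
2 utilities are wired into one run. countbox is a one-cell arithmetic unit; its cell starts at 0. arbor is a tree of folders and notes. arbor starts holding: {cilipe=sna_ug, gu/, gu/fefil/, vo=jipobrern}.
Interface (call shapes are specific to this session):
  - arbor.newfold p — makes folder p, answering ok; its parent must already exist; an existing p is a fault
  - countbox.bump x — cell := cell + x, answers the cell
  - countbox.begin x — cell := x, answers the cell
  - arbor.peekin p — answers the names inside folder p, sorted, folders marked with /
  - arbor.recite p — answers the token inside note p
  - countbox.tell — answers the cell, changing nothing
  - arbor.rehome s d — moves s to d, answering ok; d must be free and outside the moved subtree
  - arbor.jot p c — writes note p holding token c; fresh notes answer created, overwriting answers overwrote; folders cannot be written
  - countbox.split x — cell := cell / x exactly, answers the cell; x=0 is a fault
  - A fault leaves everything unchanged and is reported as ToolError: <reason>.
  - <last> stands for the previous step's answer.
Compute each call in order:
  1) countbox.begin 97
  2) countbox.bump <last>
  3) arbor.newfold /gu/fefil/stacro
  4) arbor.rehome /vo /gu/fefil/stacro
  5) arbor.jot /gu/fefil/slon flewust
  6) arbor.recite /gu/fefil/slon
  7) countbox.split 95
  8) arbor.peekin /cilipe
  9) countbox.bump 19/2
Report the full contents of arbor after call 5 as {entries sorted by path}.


·→ countbox.begin(x=97)
·← 97
·→ countbox.bump(x=<last>)
·← 194
·→ arbor.newfold(p=/gu/fefil/stacro)
·← ok
·→ arbor.rehome(s=/vo, d=/gu/fefil/stacro)
·← ToolError: exists
·→ arbor.jot(p=/gu/fefil/slon, c=flewust)
·← created
·→ arbor.recite(p=/gu/fefil/slon)
·← flewust
·→ countbox.split(x=95)
·← 194/95
·→ arbor.peekin(p=/cilipe)
·← ToolError: not a directory
·→ countbox.bump(x=19/2)
·← 2193/190

Answer: {cilipe=sna_ug, gu/, gu/fefil/, gu/fefil/slon=flewust, gu/fefil/stacro/, vo=jipobrern}
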